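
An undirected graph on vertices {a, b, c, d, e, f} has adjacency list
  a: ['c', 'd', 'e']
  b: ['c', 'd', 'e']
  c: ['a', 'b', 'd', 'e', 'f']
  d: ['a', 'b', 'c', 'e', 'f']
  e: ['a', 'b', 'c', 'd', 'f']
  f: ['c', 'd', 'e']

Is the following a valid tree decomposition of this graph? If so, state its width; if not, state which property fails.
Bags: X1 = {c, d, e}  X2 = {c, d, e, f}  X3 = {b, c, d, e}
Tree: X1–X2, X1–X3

No — vertex a appears in no bag.

A tree decomposition must satisfy three properties: every vertex lies in some bag; for every edge, both endpoints lie together in some bag; and for every vertex, the bags containing it form a connected subtree. Here vertex a appears in no bag, so the decomposition is invalid.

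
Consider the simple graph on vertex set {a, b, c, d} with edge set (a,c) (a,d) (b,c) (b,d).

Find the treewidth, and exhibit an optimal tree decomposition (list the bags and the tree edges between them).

Treewidth 2.
Bags: B1 = {a, b, c}  B2 = {a, b, d}
Tree: B1–B2

Every bag has size at most 3, so the width is 3 − 1 = 2 and tw(G) ≤ 2. Since a–c–b–d–a is a cycle in G, G is not acyclic. Forests are exactly the graphs of treewidth ≤ 1, so tw(G) ≥ 2. Combining the bounds, tw(G) = 2.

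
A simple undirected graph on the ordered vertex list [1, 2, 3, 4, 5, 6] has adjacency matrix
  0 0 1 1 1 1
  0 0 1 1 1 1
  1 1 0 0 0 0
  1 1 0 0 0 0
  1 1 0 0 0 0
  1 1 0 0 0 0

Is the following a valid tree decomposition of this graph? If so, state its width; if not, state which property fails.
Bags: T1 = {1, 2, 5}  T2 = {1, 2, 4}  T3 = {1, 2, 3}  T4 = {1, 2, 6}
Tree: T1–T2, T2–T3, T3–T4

Vertex coverage: the bags together contain {1, 2, 3, 4, 5, 6}, the full vertex set. Edge coverage: each edge of G has both endpoints in at least one bag. Running intersection: for every vertex, the bags containing it form a connected subtree. All three properties hold, so this is a valid tree decomposition of width max|bag| − 1 = 2, and hence tw(G) ≤ 2.

Yes; width 2.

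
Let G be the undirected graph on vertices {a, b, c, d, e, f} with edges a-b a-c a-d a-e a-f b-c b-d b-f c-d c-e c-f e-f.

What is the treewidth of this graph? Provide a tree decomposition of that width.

Treewidth 3.
Bags: B1 = {a, b, c, f}  B2 = {a, b, c, d}  B3 = {a, c, e, f}
Tree: B1–B2, B1–B3

The largest bag has 4 vertices, giving width 3; this decomposition certifies tw(G) ≤ 3. Conversely, {a, b, c, d} is a clique of size 4, and the vertices of any clique must share a bag in every tree decomposition; so some bag has ≥ 4 vertices and tw(G) ≥ 3. Combining the bounds, tw(G) = 3.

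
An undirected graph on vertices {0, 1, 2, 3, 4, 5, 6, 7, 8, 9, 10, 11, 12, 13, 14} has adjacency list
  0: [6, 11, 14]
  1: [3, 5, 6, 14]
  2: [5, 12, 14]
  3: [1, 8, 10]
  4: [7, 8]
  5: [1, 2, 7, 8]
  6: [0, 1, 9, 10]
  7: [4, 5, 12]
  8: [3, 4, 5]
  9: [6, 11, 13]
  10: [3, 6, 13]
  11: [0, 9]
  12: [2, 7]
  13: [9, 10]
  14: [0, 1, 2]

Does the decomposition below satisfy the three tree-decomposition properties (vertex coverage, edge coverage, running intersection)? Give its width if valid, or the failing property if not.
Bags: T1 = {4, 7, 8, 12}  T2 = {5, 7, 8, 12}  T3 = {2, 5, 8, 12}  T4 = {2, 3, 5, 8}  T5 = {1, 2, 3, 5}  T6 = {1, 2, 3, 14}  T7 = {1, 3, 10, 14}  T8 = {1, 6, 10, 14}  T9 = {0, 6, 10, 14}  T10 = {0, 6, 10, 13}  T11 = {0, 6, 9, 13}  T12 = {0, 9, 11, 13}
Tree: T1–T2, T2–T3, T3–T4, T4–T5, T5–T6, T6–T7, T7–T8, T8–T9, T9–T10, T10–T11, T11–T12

Every vertex of G appears in some bag (union = {0, 1, 2, 3, 4, 5, 6, 7, 8, 9, 10, 11, 12, 13, 14}); every edge is covered by a bag; and for each vertex v the set of bags containing v is connected in the bag tree. The decomposition is therefore valid. The largest bag has 4 vertices, so the width is 3.

Yes; width 3.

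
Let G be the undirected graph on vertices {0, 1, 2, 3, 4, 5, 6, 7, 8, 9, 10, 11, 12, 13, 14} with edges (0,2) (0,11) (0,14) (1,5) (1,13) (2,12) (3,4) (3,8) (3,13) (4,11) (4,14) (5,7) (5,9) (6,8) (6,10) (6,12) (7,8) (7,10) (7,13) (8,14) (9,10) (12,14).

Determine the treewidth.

3

A width-3 tree decomposition is:
Bags: B1 = {1, 5, 9, 13}  B2 = {5, 7, 9, 13}  B3 = {7, 9, 10, 13}  B4 = {3, 7, 10, 13}  B5 = {3, 7, 8, 10}  B6 = {3, 6, 8, 10}  B7 = {3, 4, 6, 8}  B8 = {4, 6, 8, 14}  B9 = {4, 6, 12, 14}  B10 = {4, 11, 12, 14}  B11 = {0, 11, 12, 14}  B12 = {0, 2, 11, 12}
Tree: B1–B2, B2–B3, B3–B4, B4–B5, B5–B6, B6–B7, B7–B8, B8–B9, B9–B10, B10–B11, B11–B12
Each bag holds 4 vertices, so the decomposition has width 3, which upper-bounds the treewidth. For the lower bound: the 4 vertex sets {1,5,9}, {13}, {7}, {3,6,8,10} are disjoint, each induces a connected subgraph, and every pair is joined by at least one edge of G. Contracting each set to a single vertex therefore yields K_{4} as a minor, and since treewidth is minor-monotone, tw(G) ≥ tw(K_{4}) = 3. The upper and lower bounds meet at 3, so that is the treewidth.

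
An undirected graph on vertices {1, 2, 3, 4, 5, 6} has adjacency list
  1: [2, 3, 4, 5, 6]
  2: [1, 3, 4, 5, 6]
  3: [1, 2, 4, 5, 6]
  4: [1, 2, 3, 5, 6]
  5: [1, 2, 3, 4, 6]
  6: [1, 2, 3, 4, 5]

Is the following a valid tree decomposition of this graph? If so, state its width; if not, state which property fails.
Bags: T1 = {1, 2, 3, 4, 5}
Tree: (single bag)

A tree decomposition must satisfy three properties: every vertex lies in some bag; for every edge, both endpoints lie together in some bag; and for every vertex, the bags containing it form a connected subtree. Here vertex 6 appears in no bag, so the decomposition is invalid.

No — vertex 6 appears in no bag.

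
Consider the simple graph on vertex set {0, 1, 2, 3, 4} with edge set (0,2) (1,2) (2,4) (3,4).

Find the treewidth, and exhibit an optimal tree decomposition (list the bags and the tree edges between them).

Treewidth 1.
One optimal decomposition is:
Bags: B1 = {1, 2}  B2 = {2, 4}  B3 = {0, 2}  B4 = {3, 4}
Tree: B1–B2, B2–B3, B2–B4

Each bag holds 2 vertices, so the decomposition has width 1, which upper-bounds the treewidth. Any graph with an edge has treewidth ≥ 1, and G has the edge 1–2. Therefore the treewidth is 1.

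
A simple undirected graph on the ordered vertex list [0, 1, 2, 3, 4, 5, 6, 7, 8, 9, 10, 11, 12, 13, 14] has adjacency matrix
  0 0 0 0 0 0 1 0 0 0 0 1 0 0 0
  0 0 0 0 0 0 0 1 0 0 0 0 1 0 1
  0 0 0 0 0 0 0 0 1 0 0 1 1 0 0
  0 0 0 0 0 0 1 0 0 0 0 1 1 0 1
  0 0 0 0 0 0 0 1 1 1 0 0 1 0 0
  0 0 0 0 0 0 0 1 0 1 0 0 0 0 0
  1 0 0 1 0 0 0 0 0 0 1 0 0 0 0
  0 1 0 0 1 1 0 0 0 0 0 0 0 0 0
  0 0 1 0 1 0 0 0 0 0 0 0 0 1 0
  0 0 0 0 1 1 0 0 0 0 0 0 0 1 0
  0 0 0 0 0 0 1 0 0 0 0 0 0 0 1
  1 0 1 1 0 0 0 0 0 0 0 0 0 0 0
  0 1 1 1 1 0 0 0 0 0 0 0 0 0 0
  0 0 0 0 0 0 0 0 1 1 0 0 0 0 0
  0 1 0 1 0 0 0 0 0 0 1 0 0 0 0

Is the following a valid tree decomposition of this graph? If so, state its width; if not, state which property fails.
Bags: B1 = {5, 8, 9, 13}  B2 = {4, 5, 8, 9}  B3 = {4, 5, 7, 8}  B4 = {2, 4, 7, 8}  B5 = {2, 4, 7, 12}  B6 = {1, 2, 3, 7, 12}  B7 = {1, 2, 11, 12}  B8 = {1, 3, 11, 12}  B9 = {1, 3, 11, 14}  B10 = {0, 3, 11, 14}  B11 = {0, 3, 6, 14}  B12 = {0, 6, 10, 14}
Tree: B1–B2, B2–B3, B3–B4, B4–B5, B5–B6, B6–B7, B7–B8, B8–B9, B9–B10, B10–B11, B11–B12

No — bags containing vertex 3 are not connected in the tree.

A tree decomposition must satisfy three properties: every vertex lies in some bag; for every edge, both endpoints lie together in some bag; and for every vertex, the bags containing it form a connected subtree. Here bags containing vertex 3 are not connected in the tree, so the decomposition is invalid.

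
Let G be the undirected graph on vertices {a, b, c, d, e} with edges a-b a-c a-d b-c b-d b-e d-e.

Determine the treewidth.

A width-2 tree decomposition is:
Bags: B1 = {a, b, c}  B2 = {a, b, d}  B3 = {b, d, e}
Tree: B1–B2, B2–B3
The largest bag has 3 vertices, giving width 2; this decomposition certifies tw(G) ≤ 2. On the other hand G contains the 3-clique {b, d, e}. A clique must lie in a single bag of any decomposition, so no decomposition can have width below 2. Combining the bounds, tw(G) = 2.

2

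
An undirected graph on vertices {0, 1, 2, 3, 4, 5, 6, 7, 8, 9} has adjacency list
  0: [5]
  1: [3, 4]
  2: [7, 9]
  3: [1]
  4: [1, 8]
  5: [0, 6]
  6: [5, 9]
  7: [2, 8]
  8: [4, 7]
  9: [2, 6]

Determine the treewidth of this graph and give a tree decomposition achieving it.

Every bag has size at most 2, so the width is 2 − 1 = 1 and tw(G) ≤ 1. Any graph with an edge has treewidth ≥ 1, and G has the edge 3–1. Therefore the treewidth is 1.

Treewidth 1.
One such decomposition:
Bags: B1 = {1, 3}  B2 = {1, 4}  B3 = {4, 8}  B4 = {7, 8}  B5 = {2, 7}  B6 = {2, 9}  B7 = {6, 9}  B8 = {5, 6}  B9 = {0, 5}
Tree: B1–B2, B2–B3, B3–B4, B4–B5, B5–B6, B6–B7, B7–B8, B8–B9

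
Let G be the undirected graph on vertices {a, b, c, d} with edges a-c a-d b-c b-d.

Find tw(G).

A width-2 tree decomposition is:
Bags: B1 = {a, c, d}  B2 = {b, c, d}
Tree: B1–B2
The largest bag has 3 vertices, giving width 2; this decomposition certifies tw(G) ≤ 2. The edges c–a–d–b–c form a cycle, so G is not a tree and its treewidth is at least 2. The upper and lower bounds meet at 2, so that is the treewidth.

2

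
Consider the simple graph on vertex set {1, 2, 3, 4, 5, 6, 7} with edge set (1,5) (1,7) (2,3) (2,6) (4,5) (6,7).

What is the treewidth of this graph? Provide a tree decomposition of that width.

Each bag holds 2 vertices, so the decomposition has width 1, which upper-bounds the treewidth. Since G has at least one edge (e.g. 4–5), it is not an edgeless graph, so tw(G) ≥ 1. Hence tw(G) = 1 exactly.

Treewidth 1.
One such decomposition:
Bags: B1 = {4, 5}  B2 = {1, 5}  B3 = {1, 7}  B4 = {6, 7}  B5 = {2, 6}  B6 = {2, 3}
Tree: B1–B2, B2–B3, B3–B4, B4–B5, B5–B6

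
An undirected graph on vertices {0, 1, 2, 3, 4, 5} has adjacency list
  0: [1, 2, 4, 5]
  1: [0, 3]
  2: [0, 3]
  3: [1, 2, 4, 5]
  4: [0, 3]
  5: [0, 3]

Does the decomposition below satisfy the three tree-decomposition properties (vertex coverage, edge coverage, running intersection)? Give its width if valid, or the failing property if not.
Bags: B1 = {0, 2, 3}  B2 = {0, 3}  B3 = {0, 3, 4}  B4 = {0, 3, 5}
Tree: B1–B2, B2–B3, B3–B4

A tree decomposition must satisfy three properties: every vertex lies in some bag; for every edge, both endpoints lie together in some bag; and for every vertex, the bags containing it form a connected subtree. Here vertex 1 appears in no bag, so the decomposition is invalid.

No — vertex 1 appears in no bag.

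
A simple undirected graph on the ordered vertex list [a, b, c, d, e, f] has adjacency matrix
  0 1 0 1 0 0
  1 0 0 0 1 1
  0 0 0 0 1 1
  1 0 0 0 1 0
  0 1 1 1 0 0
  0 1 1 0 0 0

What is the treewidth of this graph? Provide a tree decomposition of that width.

Every bag has size at most 3, so the width is 3 − 1 = 2 and tw(G) ≤ 2. The edges c–f–b–e–c form a cycle, so G is not a tree and its treewidth is at least 2. The upper and lower bounds meet at 2, so that is the treewidth.

Treewidth 2.
One optimal decomposition is:
Bags: B1 = {c, e, f}  B2 = {b, e, f}  B3 = {b, d, e}  B4 = {a, b, d}
Tree: B1–B2, B2–B3, B3–B4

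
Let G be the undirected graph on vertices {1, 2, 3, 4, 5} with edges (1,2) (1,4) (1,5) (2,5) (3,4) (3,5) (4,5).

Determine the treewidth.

2

A width-2 tree decomposition is:
Bags: B1 = {1, 2, 5}  B2 = {1, 4, 5}  B3 = {3, 4, 5}
Tree: B1–B2, B2–B3
The largest bag has 3 vertices, giving width 2; this decomposition certifies tw(G) ≤ 2. On the other hand G contains the 3-clique {1, 2, 5}. A clique must lie in a single bag of any decomposition, so no decomposition can have width below 2. Combining the bounds, tw(G) = 2.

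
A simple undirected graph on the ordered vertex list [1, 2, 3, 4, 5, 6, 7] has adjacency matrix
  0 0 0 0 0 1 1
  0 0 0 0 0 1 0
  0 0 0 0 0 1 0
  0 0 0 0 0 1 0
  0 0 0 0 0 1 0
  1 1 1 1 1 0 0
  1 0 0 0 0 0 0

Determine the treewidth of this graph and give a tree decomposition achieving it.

Treewidth 1.
One such decomposition:
Bags: B1 = {5, 6}  B2 = {3, 6}  B3 = {2, 6}  B4 = {4, 6}  B5 = {1, 6}  B6 = {1, 7}
Tree: B1–B2, B1–B3, B2–B4, B4–B5, B5–B6

Every bag has size at most 2, so the width is 2 − 1 = 1 and tw(G) ≤ 1. Any graph with an edge has treewidth ≥ 1, and G has the edge 6–5. Therefore the treewidth is 1.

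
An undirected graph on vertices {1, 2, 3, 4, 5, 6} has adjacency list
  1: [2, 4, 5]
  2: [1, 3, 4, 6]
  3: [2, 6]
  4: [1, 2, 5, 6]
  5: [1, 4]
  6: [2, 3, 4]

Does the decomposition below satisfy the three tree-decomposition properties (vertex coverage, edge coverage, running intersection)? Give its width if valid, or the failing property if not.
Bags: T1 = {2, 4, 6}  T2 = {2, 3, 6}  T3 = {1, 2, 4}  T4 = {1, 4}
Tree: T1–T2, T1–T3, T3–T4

A tree decomposition must satisfy three properties: every vertex lies in some bag; for every edge, both endpoints lie together in some bag; and for every vertex, the bags containing it form a connected subtree. Here vertex 5 appears in no bag, so the decomposition is invalid.

No — vertex 5 appears in no bag.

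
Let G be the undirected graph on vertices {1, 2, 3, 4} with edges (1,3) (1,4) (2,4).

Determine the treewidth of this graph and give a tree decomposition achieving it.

Each bag holds 2 vertices, so the decomposition has width 1, which upper-bounds the treewidth. G has an edge, so its treewidth is at least 1. Hence tw(G) = 1 exactly.

Treewidth 1.
One such decomposition:
Bags: B1 = {1, 3}  B2 = {1, 4}  B3 = {2, 4}
Tree: B1–B2, B2–B3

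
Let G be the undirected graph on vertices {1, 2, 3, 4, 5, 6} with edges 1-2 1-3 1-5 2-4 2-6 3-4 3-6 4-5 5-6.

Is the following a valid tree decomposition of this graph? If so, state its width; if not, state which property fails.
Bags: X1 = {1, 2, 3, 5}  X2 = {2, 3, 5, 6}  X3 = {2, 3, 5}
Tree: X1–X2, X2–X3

No — vertex 4 appears in no bag.

A tree decomposition must satisfy three properties: every vertex lies in some bag; for every edge, both endpoints lie together in some bag; and for every vertex, the bags containing it form a connected subtree. Here vertex 4 appears in no bag, so the decomposition is invalid.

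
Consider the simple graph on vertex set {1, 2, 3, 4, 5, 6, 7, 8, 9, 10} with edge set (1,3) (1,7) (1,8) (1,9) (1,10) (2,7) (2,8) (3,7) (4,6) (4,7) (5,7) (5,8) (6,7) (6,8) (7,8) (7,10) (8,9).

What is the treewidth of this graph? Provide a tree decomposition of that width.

Each bag holds 3 vertices, so the decomposition has width 2, which upper-bounds the treewidth. For the lower bound, the 3 vertices {1, 8, 9} are pairwise adjacent, and any tree decomposition puts a clique entirely inside one bag — forcing width ≥ 2. Therefore the treewidth is 2.

Treewidth 2.
One such decomposition:
Bags: B1 = {1, 8, 9}  B2 = {1, 7, 8}  B3 = {6, 7, 8}  B4 = {4, 6, 7}  B5 = {1, 3, 7}  B6 = {1, 7, 10}  B7 = {5, 7, 8}  B8 = {2, 7, 8}
Tree: B1–B2, B2–B3, B3–B4, B2–B5, B2–B6, B2–B7, B2–B8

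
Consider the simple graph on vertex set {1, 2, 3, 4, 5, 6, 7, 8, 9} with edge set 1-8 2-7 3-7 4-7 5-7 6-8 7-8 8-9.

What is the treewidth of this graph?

1

A width-1 tree decomposition is:
Bags: B1 = {7, 8}  B2 = {6, 8}  B3 = {4, 7}  B4 = {3, 7}  B5 = {2, 7}  B6 = {8, 9}  B7 = {1, 8}  B8 = {5, 7}
Tree: B1–B2, B1–B3, B3–B4, B1–B5, B2–B6, B2–B7, B5–B8
Each bag holds 2 vertices, so the decomposition has width 1, which upper-bounds the treewidth. G has an edge, so its treewidth is at least 1. Combining the bounds, tw(G) = 1.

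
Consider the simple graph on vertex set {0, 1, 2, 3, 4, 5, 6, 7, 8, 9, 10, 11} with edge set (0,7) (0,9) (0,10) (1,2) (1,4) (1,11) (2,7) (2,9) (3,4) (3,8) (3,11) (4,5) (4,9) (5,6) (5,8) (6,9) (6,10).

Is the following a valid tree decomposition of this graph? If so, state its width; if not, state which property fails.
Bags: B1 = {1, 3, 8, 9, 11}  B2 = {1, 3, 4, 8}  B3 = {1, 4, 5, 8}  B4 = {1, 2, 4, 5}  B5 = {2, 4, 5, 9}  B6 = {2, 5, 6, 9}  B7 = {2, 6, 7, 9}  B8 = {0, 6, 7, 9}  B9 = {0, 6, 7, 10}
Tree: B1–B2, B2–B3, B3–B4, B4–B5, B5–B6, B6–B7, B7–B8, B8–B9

A tree decomposition must satisfy three properties: every vertex lies in some bag; for every edge, both endpoints lie together in some bag; and for every vertex, the bags containing it form a connected subtree. Here bags containing vertex 9 are not connected in the tree, so the decomposition is invalid.

No — bags containing vertex 9 are not connected in the tree.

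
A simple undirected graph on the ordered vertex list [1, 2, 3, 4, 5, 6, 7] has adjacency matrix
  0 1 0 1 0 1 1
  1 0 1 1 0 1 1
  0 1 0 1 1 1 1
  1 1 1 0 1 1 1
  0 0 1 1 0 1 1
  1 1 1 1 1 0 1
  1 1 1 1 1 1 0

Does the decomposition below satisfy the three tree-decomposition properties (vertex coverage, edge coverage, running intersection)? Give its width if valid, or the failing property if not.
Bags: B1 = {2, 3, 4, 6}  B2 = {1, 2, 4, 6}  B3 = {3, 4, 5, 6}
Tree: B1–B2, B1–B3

A tree decomposition must satisfy three properties: every vertex lies in some bag; for every edge, both endpoints lie together in some bag; and for every vertex, the bags containing it form a connected subtree. Here vertex 7 appears in no bag, so the decomposition is invalid.

No — vertex 7 appears in no bag.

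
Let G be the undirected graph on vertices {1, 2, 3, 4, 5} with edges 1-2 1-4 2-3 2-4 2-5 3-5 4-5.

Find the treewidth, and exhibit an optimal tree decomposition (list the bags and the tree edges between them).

The largest bag has 3 vertices, giving width 2; this decomposition certifies tw(G) ≤ 2. Conversely, {2, 3, 5} is a clique of size 3, and the vertices of any clique must share a bag in every tree decomposition; so some bag has ≥ 3 vertices and tw(G) ≥ 2. Combining the bounds, tw(G) = 2.

Treewidth 2.
Bags: B1 = {2, 4, 5}  B2 = {1, 2, 4}  B3 = {2, 3, 5}
Tree: B1–B2, B1–B3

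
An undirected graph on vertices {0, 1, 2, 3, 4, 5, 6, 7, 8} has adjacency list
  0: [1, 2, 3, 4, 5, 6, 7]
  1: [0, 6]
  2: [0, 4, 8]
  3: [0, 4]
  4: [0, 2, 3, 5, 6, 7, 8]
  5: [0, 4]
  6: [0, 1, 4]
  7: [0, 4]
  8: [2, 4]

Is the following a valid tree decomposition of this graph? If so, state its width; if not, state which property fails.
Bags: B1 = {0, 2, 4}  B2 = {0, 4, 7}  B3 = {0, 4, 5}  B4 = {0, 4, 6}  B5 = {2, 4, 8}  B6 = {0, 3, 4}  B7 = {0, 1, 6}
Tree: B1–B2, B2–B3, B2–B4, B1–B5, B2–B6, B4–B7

Every vertex of G appears in some bag (union = {0, 1, 2, 3, 4, 5, 6, 7, 8}); every edge is covered by a bag; and for each vertex v the set of bags containing v is connected in the bag tree. The decomposition is therefore valid. The largest bag has 3 vertices, so the width is 2.

Yes; width 2.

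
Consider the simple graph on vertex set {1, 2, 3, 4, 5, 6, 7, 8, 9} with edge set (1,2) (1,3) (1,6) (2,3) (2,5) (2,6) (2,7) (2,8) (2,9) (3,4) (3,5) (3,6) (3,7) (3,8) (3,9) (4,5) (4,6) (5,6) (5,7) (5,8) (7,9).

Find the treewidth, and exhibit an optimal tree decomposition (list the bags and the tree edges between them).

Each bag holds 4 vertices, so the decomposition has width 3, which upper-bounds the treewidth. For the lower bound, the 4 vertices {1, 2, 3, 6} are pairwise adjacent, and any tree decomposition puts a clique entirely inside one bag — forcing width ≥ 3. Combining the bounds, tw(G) = 3.

Treewidth 3.
Bags: B1 = {2, 3, 5, 8}  B2 = {2, 3, 5, 7}  B3 = {2, 3, 5, 6}  B4 = {3, 4, 5, 6}  B5 = {2, 3, 7, 9}  B6 = {1, 2, 3, 6}
Tree: B1–B2, B2–B3, B3–B4, B2–B5, B3–B6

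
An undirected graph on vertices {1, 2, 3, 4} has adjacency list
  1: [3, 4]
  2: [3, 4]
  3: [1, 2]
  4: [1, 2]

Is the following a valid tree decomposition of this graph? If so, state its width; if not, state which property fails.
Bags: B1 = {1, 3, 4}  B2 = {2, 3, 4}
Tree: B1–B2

Yes; width 2.

Every vertex of G appears in some bag (union = {1, 2, 3, 4}); every edge is covered by a bag; and for each vertex v the set of bags containing v is connected in the bag tree. The decomposition is therefore valid. The largest bag has 3 vertices, so the width is 2.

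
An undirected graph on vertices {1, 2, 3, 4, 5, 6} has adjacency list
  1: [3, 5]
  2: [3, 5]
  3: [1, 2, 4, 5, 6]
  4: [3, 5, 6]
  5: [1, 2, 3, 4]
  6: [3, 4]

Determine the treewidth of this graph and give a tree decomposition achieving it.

Each bag holds 3 vertices, so the decomposition has width 2, which upper-bounds the treewidth. Conversely, {1, 3, 5} is a clique of size 3, and the vertices of any clique must share a bag in every tree decomposition; so some bag has ≥ 3 vertices and tw(G) ≥ 2. Combining the bounds, tw(G) = 2.

Treewidth 2.
Bags: B1 = {3, 4, 5}  B2 = {2, 3, 5}  B3 = {1, 3, 5}  B4 = {3, 4, 6}
Tree: B1–B2, B1–B3, B1–B4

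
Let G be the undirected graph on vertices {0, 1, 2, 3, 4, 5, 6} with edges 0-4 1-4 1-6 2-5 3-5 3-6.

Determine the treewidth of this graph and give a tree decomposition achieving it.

Treewidth 1.
Bags: B1 = {0, 4}  B2 = {1, 4}  B3 = {1, 6}  B4 = {3, 6}  B5 = {3, 5}  B6 = {2, 5}
Tree: B1–B2, B2–B3, B3–B4, B4–B5, B5–B6

Each bag holds 2 vertices, so the decomposition has width 1, which upper-bounds the treewidth. G has an edge, so its treewidth is at least 1. Hence tw(G) = 1 exactly.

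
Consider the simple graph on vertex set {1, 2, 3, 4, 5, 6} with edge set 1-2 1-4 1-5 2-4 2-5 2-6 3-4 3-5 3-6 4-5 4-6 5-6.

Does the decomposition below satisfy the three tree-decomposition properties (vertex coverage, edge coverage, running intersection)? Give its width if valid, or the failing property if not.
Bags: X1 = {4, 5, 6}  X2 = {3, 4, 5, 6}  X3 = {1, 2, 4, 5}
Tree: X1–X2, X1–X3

No — edge (2,6) lies in no bag.

A tree decomposition must satisfy three properties: every vertex lies in some bag; for every edge, both endpoints lie together in some bag; and for every vertex, the bags containing it form a connected subtree. Here edge (2,6) lies in no bag, so the decomposition is invalid.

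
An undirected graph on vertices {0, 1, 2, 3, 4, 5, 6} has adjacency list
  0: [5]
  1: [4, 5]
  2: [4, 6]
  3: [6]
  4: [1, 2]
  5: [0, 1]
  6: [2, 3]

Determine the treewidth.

1

A width-1 tree decomposition is:
Bags: B1 = {3, 6}  B2 = {2, 6}  B3 = {2, 4}  B4 = {1, 4}  B5 = {1, 5}  B6 = {0, 5}
Tree: B1–B2, B2–B3, B3–B4, B4–B5, B5–B6
Every bag has size at most 2, so the width is 2 − 1 = 1 and tw(G) ≤ 1. G has an edge, so its treewidth is at least 1. Hence tw(G) = 1 exactly.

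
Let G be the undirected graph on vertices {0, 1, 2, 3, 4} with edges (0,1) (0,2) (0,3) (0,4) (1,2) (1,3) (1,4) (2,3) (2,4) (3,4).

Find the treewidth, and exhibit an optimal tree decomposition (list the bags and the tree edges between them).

A single bag containing all 5 vertices is trivially a valid decomposition of width 4. On the other hand G contains the 5-clique {0, 1, 2, 3, 4}. A clique must lie in a single bag of any decomposition, so no decomposition can have width below 4. Combining the bounds, tw(G) = 4.

Treewidth 4.
One such decomposition:
Bags: B1 = {0, 1, 2, 3, 4}
Tree: (single bag)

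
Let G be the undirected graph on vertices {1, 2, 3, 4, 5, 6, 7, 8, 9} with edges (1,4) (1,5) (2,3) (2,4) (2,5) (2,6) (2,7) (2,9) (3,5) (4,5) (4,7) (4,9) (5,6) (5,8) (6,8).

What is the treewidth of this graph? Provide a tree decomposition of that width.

The largest bag has 3 vertices, giving width 2; this decomposition certifies tw(G) ≤ 2. For the lower bound, the 3 vertices {5, 6, 8} are pairwise adjacent, and any tree decomposition puts a clique entirely inside one bag — forcing width ≥ 2. Hence tw(G) = 2 exactly.

Treewidth 2.
Bags: B1 = {2, 4, 7}  B2 = {2, 4, 5}  B3 = {2, 5, 6}  B4 = {1, 4, 5}  B5 = {5, 6, 8}  B6 = {2, 3, 5}  B7 = {2, 4, 9}
Tree: B1–B2, B2–B3, B2–B4, B3–B5, B3–B6, B1–B7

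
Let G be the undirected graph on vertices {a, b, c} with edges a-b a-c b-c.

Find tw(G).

2

A width-2 tree decomposition is:
Bags: B1 = {a, b, c}
Tree: (single bag)
With just one bag of size 3, the width is 3 − 1 = 2, so tw(G) ≤ 2. On the other hand G contains the 3-clique {a, b, c}. A clique must lie in a single bag of any decomposition, so no decomposition can have width below 2. The upper and lower bounds meet at 2, so that is the treewidth.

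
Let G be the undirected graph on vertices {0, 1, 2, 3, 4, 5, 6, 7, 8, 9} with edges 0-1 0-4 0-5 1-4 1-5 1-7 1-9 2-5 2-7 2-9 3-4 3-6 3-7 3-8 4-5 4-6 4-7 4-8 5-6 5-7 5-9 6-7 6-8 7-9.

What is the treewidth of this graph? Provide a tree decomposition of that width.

Treewidth 3.
One such decomposition:
Bags: B1 = {3, 4, 6, 7}  B2 = {4, 5, 6, 7}  B3 = {1, 4, 5, 7}  B4 = {3, 4, 6, 8}  B5 = {1, 5, 7, 9}  B6 = {2, 5, 7, 9}  B7 = {0, 1, 4, 5}
Tree: B1–B2, B2–B3, B1–B4, B3–B5, B5–B6, B3–B7

The largest bag has 4 vertices, giving width 3; this decomposition certifies tw(G) ≤ 3. For the lower bound, the 4 vertices {1, 5, 7, 9} are pairwise adjacent, and any tree decomposition puts a clique entirely inside one bag — forcing width ≥ 3. Hence tw(G) = 3 exactly.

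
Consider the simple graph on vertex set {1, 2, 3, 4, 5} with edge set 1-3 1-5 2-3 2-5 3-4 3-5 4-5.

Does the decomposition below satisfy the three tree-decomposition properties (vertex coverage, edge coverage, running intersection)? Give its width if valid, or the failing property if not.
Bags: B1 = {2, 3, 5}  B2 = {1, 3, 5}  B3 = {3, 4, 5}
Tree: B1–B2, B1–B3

Checking the three conditions: (i) the bags cover all of {1, 2, 3, 4, 5}; (ii) for each edge, some bag contains both endpoints; (iii) the bags containing any fixed vertex form a subtree. All hold, so the decomposition is valid with width 3 − 1 = 2.

Yes; width 2.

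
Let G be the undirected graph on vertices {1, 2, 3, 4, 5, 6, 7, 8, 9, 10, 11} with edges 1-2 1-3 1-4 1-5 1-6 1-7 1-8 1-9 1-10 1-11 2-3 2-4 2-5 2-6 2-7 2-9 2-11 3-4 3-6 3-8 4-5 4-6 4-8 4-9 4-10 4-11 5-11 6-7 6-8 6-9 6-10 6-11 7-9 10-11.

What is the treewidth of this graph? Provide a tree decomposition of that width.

Each bag holds 5 vertices, so the decomposition has width 4, which upper-bounds the treewidth. Conversely, {1, 2, 4, 5, 11} is a clique of size 5, and the vertices of any clique must share a bag in every tree decomposition; so some bag has ≥ 5 vertices and tw(G) ≥ 4. Combining the bounds, tw(G) = 4.

Treewidth 4.
Bags: B1 = {1, 2, 4, 5, 11}  B2 = {1, 2, 4, 6, 11}  B3 = {1, 2, 3, 4, 6}  B4 = {1, 4, 6, 10, 11}  B5 = {1, 2, 4, 6, 9}  B6 = {1, 3, 4, 6, 8}  B7 = {1, 2, 6, 7, 9}
Tree: B1–B2, B2–B3, B2–B4, B2–B5, B3–B6, B5–B7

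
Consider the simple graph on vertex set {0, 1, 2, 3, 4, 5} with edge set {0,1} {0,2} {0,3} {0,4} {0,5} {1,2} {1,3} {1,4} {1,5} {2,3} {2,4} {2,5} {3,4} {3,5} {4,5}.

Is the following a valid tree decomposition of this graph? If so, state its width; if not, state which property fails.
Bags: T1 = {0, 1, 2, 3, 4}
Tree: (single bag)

A tree decomposition must satisfy three properties: every vertex lies in some bag; for every edge, both endpoints lie together in some bag; and for every vertex, the bags containing it form a connected subtree. Here vertex 5 appears in no bag, so the decomposition is invalid.

No — vertex 5 appears in no bag.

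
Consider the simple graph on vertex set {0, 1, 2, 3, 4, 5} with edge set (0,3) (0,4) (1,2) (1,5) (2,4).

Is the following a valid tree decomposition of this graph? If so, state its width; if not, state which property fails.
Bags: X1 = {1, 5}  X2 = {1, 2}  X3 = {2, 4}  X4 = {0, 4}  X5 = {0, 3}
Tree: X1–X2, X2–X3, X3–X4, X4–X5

Vertex coverage: the bags together contain {0, 1, 2, 3, 4, 5}, the full vertex set. Edge coverage: each edge of G has both endpoints in at least one bag. Running intersection: for every vertex, the bags containing it form a connected subtree. All three properties hold, so this is a valid tree decomposition of width max|bag| − 1 = 1, and hence tw(G) ≤ 1.

Yes; width 1.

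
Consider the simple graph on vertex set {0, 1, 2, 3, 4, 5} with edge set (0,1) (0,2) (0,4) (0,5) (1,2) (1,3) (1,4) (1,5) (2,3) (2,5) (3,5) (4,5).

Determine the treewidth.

A width-3 tree decomposition is:
Bags: B1 = {0, 1, 2, 5}  B2 = {1, 2, 3, 5}  B3 = {0, 1, 4, 5}
Tree: B1–B2, B1–B3
Every bag has size at most 4, so the width is 4 − 1 = 3 and tw(G) ≤ 3. For the lower bound, the 4 vertices {0, 1, 2, 5} are pairwise adjacent, and any tree decomposition puts a clique entirely inside one bag — forcing width ≥ 3. Combining the bounds, tw(G) = 3.

3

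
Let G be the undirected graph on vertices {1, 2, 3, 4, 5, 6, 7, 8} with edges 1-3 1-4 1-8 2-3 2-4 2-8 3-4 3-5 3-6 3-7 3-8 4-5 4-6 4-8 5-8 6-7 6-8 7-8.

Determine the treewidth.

A width-3 tree decomposition is:
Bags: B1 = {3, 6, 7, 8}  B2 = {3, 4, 6, 8}  B3 = {1, 3, 4, 8}  B4 = {3, 4, 5, 8}  B5 = {2, 3, 4, 8}
Tree: B1–B2, B2–B3, B3–B4, B2–B5
Each bag holds 4 vertices, so the decomposition has width 3, which upper-bounds the treewidth. For the lower bound, the 4 vertices {1, 3, 4, 8} are pairwise adjacent, and any tree decomposition puts a clique entirely inside one bag — forcing width ≥ 3. Hence tw(G) = 3 exactly.

3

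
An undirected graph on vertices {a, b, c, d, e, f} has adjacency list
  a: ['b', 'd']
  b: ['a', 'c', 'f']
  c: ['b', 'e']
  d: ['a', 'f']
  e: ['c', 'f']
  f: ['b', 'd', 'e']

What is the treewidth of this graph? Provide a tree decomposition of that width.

Each bag holds 3 vertices, so the decomposition has width 2, which upper-bounds the treewidth. Since e–c–b–f–e is a cycle in G, G is not acyclic. Forests are exactly the graphs of treewidth ≤ 1, so tw(G) ≥ 2. Therefore the treewidth is 2.

Treewidth 2.
One optimal decomposition is:
Bags: B1 = {c, e, f}  B2 = {b, c, f}  B3 = {b, d, f}  B4 = {a, b, d}
Tree: B1–B2, B2–B3, B3–B4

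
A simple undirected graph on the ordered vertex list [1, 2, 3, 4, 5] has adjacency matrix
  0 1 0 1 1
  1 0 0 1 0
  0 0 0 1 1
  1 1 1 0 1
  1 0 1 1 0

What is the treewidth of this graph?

A width-2 tree decomposition is:
Bags: B1 = {1, 2, 4}  B2 = {1, 4, 5}  B3 = {3, 4, 5}
Tree: B1–B2, B2–B3
Every bag has size at most 3, so the width is 3 − 1 = 2 and tw(G) ≤ 2. Conversely, {1, 2, 4} is a clique of size 3, and the vertices of any clique must share a bag in every tree decomposition; so some bag has ≥ 3 vertices and tw(G) ≥ 2. Combining the bounds, tw(G) = 2.

2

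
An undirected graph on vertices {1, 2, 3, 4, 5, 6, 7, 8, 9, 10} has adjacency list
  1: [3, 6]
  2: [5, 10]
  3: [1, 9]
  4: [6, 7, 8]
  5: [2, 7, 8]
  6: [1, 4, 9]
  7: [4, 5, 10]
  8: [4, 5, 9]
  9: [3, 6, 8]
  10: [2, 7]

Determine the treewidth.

A width-2 tree decomposition is:
Bags: B1 = {1, 3, 9}  B2 = {1, 6, 9}  B3 = {6, 8, 9}  B4 = {4, 6, 8}  B5 = {4, 5, 8}  B6 = {4, 5, 7}  B7 = {2, 5, 7}  B8 = {2, 7, 10}
Tree: B1–B2, B2–B3, B3–B4, B4–B5, B5–B6, B6–B7, B7–B8
Every bag has size at most 3, so the width is 3 − 1 = 2 and tw(G) ≤ 2. For the lower bound, G contains the cycle 3–1–6–9–3, so G is not a forest; only forests have treewidth ≤ 1, hence tw(G) ≥ 2. Combining the bounds, tw(G) = 2.

2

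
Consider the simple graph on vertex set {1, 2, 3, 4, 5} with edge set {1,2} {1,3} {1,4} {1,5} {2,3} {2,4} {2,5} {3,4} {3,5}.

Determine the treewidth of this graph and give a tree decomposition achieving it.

Treewidth 3.
One such decomposition:
Bags: B1 = {1, 2, 3, 4}  B2 = {1, 2, 3, 5}
Tree: B1–B2

Each bag holds 4 vertices, so the decomposition has width 3, which upper-bounds the treewidth. For the lower bound, the 4 vertices {1, 2, 3, 4} are pairwise adjacent, and any tree decomposition puts a clique entirely inside one bag — forcing width ≥ 3. The upper and lower bounds meet at 3, so that is the treewidth.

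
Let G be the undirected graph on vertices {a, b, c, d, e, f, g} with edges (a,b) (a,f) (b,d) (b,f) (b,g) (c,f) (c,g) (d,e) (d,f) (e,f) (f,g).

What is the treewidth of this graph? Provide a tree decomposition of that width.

Every bag has size at most 3, so the width is 3 − 1 = 2 and tw(G) ≤ 2. Conversely, {d, e, f} is a clique of size 3, and the vertices of any clique must share a bag in every tree decomposition; so some bag has ≥ 3 vertices and tw(G) ≥ 2. Hence tw(G) = 2 exactly.

Treewidth 2.
One optimal decomposition is:
Bags: B1 = {b, f, g}  B2 = {a, b, f}  B3 = {c, f, g}  B4 = {b, d, f}  B5 = {d, e, f}
Tree: B1–B2, B1–B3, B1–B4, B4–B5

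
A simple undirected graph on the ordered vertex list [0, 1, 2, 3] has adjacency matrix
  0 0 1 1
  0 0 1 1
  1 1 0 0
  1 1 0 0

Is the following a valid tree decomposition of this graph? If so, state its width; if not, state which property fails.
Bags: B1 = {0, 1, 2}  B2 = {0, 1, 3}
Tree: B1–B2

Checking the three conditions: (i) the bags cover all of {0, 1, 2, 3}; (ii) for each edge, some bag contains both endpoints; (iii) the bags containing any fixed vertex form a subtree. All hold, so the decomposition is valid with width 3 − 1 = 2.

Yes; width 2.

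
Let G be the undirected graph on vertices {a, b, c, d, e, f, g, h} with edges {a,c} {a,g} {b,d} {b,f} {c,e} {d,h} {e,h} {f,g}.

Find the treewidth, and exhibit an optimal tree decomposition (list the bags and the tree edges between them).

Treewidth 2.
One optimal decomposition is:
Bags: B1 = {a, c, e}  B2 = {a, e, h}  B3 = {a, d, h}  B4 = {a, b, d}  B5 = {a, b, f}  B6 = {a, f, g}
Tree: B1–B2, B2–B3, B3–B4, B4–B5, B5–B6

Each bag holds 3 vertices, so the decomposition has width 2, which upper-bounds the treewidth. For the lower bound, G contains the cycle a–c–e–h–d–b–f–g–a, so G is not a forest; only forests have treewidth ≤ 1, hence tw(G) ≥ 2. Therefore the treewidth is 2.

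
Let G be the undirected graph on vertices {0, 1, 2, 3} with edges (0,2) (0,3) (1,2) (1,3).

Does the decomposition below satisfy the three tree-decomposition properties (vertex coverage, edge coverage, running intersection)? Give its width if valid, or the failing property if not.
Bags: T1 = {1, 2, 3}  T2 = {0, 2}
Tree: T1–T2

A tree decomposition must satisfy three properties: every vertex lies in some bag; for every edge, both endpoints lie together in some bag; and for every vertex, the bags containing it form a connected subtree. Here edge (3,0) lies in no bag, so the decomposition is invalid.

No — edge (3,0) lies in no bag.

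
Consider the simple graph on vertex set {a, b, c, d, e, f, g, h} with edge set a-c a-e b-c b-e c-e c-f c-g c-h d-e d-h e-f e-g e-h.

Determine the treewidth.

A width-2 tree decomposition is:
Bags: B1 = {c, e, h}  B2 = {a, c, e}  B3 = {c, e, f}  B4 = {c, e, g}  B5 = {d, e, h}  B6 = {b, c, e}
Tree: B1–B2, B2–B3, B1–B4, B1–B5, B3–B6
Every bag has size at most 3, so the width is 3 − 1 = 2 and tw(G) ≤ 2. Conversely, {d, e, h} is a clique of size 3, and the vertices of any clique must share a bag in every tree decomposition; so some bag has ≥ 3 vertices and tw(G) ≥ 2. Combining the bounds, tw(G) = 2.

2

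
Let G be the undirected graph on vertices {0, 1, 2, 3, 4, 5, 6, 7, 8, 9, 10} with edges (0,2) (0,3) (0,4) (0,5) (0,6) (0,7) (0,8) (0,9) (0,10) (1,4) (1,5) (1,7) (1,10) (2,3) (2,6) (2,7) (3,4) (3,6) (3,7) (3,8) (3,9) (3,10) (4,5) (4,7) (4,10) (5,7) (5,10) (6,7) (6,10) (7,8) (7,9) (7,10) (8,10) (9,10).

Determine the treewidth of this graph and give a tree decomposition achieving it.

Every bag has size at most 5, so the width is 5 − 1 = 4 and tw(G) ≤ 4. For the lower bound, the 5 vertices {0, 2, 3, 6, 7} are pairwise adjacent, and any tree decomposition puts a clique entirely inside one bag — forcing width ≥ 4. Therefore the treewidth is 4.

Treewidth 4.
One such decomposition:
Bags: B1 = {0, 4, 5, 7, 10}  B2 = {0, 3, 4, 7, 10}  B3 = {0, 3, 6, 7, 10}  B4 = {1, 4, 5, 7, 10}  B5 = {0, 2, 3, 6, 7}  B6 = {0, 3, 7, 9, 10}  B7 = {0, 3, 7, 8, 10}
Tree: B1–B2, B2–B3, B1–B4, B3–B5, B3–B6, B3–B7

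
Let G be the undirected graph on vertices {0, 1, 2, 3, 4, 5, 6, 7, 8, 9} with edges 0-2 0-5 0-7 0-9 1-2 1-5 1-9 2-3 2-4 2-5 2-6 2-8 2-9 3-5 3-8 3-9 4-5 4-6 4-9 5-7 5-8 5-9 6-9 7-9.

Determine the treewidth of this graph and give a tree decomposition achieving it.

Treewidth 3.
Bags: B1 = {2, 4, 5, 9}  B2 = {2, 4, 6, 9}  B3 = {0, 2, 5, 9}  B4 = {2, 3, 5, 9}  B5 = {1, 2, 5, 9}  B6 = {2, 3, 5, 8}  B7 = {0, 5, 7, 9}
Tree: B1–B2, B1–B3, B3–B4, B3–B5, B4–B6, B3–B7

Each bag holds 4 vertices, so the decomposition has width 3, which upper-bounds the treewidth. For the lower bound, the 4 vertices {2, 3, 5, 8} are pairwise adjacent, and any tree decomposition puts a clique entirely inside one bag — forcing width ≥ 3. Therefore the treewidth is 3.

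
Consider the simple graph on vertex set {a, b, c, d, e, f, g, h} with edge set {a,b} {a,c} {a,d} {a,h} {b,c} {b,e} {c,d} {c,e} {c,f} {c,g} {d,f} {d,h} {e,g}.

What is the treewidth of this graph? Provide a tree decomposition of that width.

Every bag has size at most 3, so the width is 3 − 1 = 2 and tw(G) ≤ 2. For the lower bound, the 3 vertices {a, d, h} are pairwise adjacent, and any tree decomposition puts a clique entirely inside one bag — forcing width ≥ 2. Hence tw(G) = 2 exactly.

Treewidth 2.
Bags: B1 = {a, c, d}  B2 = {c, d, f}  B3 = {a, d, h}  B4 = {a, b, c}  B5 = {b, c, e}  B6 = {c, e, g}
Tree: B1–B2, B1–B3, B1–B4, B4–B5, B5–B6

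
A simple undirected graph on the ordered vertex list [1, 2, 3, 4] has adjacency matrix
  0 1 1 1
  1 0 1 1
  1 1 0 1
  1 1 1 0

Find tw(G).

A width-3 tree decomposition is:
Bags: B1 = {1, 2, 3, 4}
Tree: (single bag)
A single bag containing all 4 vertices is trivially a valid decomposition of width 3. For the lower bound, the 4 vertices {1, 2, 3, 4} are pairwise adjacent, and any tree decomposition puts a clique entirely inside one bag — forcing width ≥ 3. Combining the bounds, tw(G) = 3.

3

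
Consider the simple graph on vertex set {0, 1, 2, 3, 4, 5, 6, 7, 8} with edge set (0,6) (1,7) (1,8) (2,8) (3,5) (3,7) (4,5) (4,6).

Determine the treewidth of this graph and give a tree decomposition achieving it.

Treewidth 1.
One such decomposition:
Bags: B1 = {2, 8}  B2 = {1, 8}  B3 = {1, 7}  B4 = {3, 7}  B5 = {3, 5}  B6 = {4, 5}  B7 = {4, 6}  B8 = {0, 6}
Tree: B1–B2, B2–B3, B3–B4, B4–B5, B5–B6, B6–B7, B7–B8

The largest bag has 2 vertices, giving width 1; this decomposition certifies tw(G) ≤ 1. Since G has at least one edge (e.g. 2–8), it is not an edgeless graph, so tw(G) ≥ 1. The upper and lower bounds meet at 1, so that is the treewidth.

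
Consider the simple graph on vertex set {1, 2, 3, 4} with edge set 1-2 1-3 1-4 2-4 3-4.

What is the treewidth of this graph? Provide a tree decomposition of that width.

Treewidth 2.
Bags: B1 = {1, 2, 4}  B2 = {1, 3, 4}
Tree: B1–B2

Each bag holds 3 vertices, so the decomposition has width 2, which upper-bounds the treewidth. On the other hand G contains the 3-clique {1, 2, 4}. A clique must lie in a single bag of any decomposition, so no decomposition can have width below 2. Hence tw(G) = 2 exactly.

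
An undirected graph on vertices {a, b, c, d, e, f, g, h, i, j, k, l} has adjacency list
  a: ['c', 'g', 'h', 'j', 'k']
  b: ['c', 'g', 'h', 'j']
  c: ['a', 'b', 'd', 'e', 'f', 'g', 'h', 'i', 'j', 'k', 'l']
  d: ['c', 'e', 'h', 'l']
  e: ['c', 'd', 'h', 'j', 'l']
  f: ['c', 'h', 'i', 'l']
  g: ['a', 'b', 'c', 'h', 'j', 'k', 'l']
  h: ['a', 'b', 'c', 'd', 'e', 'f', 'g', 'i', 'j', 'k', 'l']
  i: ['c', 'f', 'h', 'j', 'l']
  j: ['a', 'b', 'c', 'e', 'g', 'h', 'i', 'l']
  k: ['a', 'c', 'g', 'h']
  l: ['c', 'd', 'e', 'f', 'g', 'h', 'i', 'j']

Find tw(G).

A width-4 tree decomposition is:
Bags: B1 = {c, g, h, j, l}  B2 = {a, c, g, h, j}  B3 = {c, h, i, j, l}  B4 = {b, c, g, h, j}  B5 = {c, e, h, j, l}  B6 = {c, f, h, i, l}  B7 = {a, c, g, h, k}  B8 = {c, d, e, h, l}
Tree: B1–B2, B1–B3, B2–B4, B3–B5, B3–B6, B2–B7, B5–B8
The largest bag has 5 vertices, giving width 4; this decomposition certifies tw(G) ≤ 4. On the other hand G contains the 5-clique {c, d, e, h, l}. A clique must lie in a single bag of any decomposition, so no decomposition can have width below 4. The upper and lower bounds meet at 4, so that is the treewidth.

4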